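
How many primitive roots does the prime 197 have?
Number of primitive roots mod 197 = φ(196) = 84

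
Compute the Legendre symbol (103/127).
(103/127) = 103^{63} mod 127 = 1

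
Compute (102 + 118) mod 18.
4

(102 + 118) = 220
220 mod 18 = 4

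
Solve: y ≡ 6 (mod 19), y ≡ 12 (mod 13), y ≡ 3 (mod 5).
M = 19 × 13 × 5 = 1235. M₁ = 65, y₁ ≡ 12 (mod 19). M₂ = 95, y₂ ≡ 10 (mod 13). M₃ = 247, y₃ ≡ 3 (mod 5). y = 6×65×12 + 12×95×10 + 3×247×3 ≡ 1013 (mod 1235)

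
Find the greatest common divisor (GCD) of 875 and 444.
1

Using the Euclidean algorithm:
875 = 1 × 444 + 431
444 = 1 × 431 + 13
431 = 33 × 13 + 2
13 = 6 × 2 + 1
2 = 2 × 1 + 0

GCD(875, 444) = 1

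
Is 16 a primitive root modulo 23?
No

To verify, check if 16^(22/q) ≢ 1 (mod 23) for each prime divisor q of 22
Divisors of 22 = 22: [1, 2, 11, 22]
  16^(22/2) = 16^11 ≡ 1 (mod 23)
  16^(22/11) = 16^2 ≡ 3 (mod 23)
Conclusion: 16 is not a primitive root modulo 23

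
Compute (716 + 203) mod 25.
19

(716 + 203) = 919
919 mod 25 = 19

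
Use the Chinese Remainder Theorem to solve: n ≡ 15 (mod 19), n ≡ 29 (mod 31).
91

Using the Chinese Remainder Theorem:
M = product of moduli = 589
For equation 1: M_1 = 31, 31 ≡ 12 (mod 19), inverse of 31 mod 19 is 8 (check: 12 × 8 = 96 ≡ 1 (mod 19))
For equation 2: M_2 = 19, 19 ≡ 19 (mod 31), inverse of 19 mod 31 is 18 (check: 19 × 18 = 342 ≡ 1 (mod 31))
Combine: n ≡ Σ r_i×M_i×(M_i⁻¹ mod m_i) = 15×31×8 + 29×19×18 = 3720 + 9918 = 13638
13638 mod 589 = 91
n ≡ 91 (mod 589)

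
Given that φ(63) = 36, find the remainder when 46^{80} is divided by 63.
By Euler: 46^{36} ≡ 1 (mod 63) since gcd(46, 63) = 1. 80 = 2×36 + 8. So 46^{80} ≡ 46^{8} ≡ 37 (mod 63)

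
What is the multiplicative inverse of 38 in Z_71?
43

Using Extended Euclidean Algorithm:
gcd(38, 71) = 1
Bezout coefficients: 38 × -28 + 71 × 15 = 1
So 38 × -28 ≡ 1 (mod 71)
The inverse is -28 mod 71 = 43
Verification: 38 × 43 = 1634 = 23 × 71 + 1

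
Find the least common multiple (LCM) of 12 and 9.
36

First find GCD(12, 9) using the Euclidean algorithm:
12 = 1 × 9 + 3
9 = 3 × 3 + 0
GCD(12, 9) = 3

LCM formula: LCM(a, b) = (a × b) / GCD(a, b)
LCM(12, 9) = (12 × 9) / 3
LCM(12, 9) = 108 / 3
LCM(12, 9) = 36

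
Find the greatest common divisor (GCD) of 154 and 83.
1

Using the Euclidean algorithm:
154 = 1 × 83 + 71
83 = 1 × 71 + 12
71 = 5 × 12 + 11
12 = 1 × 11 + 1
11 = 11 × 1 + 0

GCD(154, 83) = 1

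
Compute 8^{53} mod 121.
17

Using successive squaring:
Binary expansion of 53: 110101
Powers of 8 mod 121 (each is the square of the previous):
  8^1 ≡ 8 (mod 121)
  8^2 ≡ 8² = 64 ≡ 64 (mod 121)
  8^4 ≡ 64² = 4096 ≡ 103 (mod 121)
  8^8 ≡ 103² = 10609 ≡ 82 (mod 121)
  8^16 ≡ 82² = 6724 ≡ 69 (mod 121)
  8^32 ≡ 69² = 4761 ≡ 42 (mod 121)
53 = 32 + 16 + 4 + 1, so 8^53 = 8^32 × 8^16 × 8^4 × 8^1 ≡ 42 × 69 × 103 × 8 (mod 121)
Multiplying step by step:
  42 × 69 = 2898 ≡ 115 (mod 121)
  115 × 103 = 11845 ≡ 108 (mod 121)
  108 × 8 = 864 ≡ 17 (mod 121)
Result: 8^53 ≡ 17 (mod 121)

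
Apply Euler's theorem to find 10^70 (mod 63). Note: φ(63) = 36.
By Euler: 10^{36} ≡ 1 (mod 63) since gcd(10, 63) = 1. 70 = 1×36 + 34. So 10^{70} ≡ 10^{34} ≡ 46 (mod 63)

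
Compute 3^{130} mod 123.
9

Using successive squaring:
Binary expansion of 130: 10000010
Powers of 3 mod 123 (each is the square of the previous):
  3^1 ≡ 3 (mod 123)
  3^2 ≡ 3² = 9 ≡ 9 (mod 123)
  3^4 ≡ 9² = 81 ≡ 81 (mod 123)
  3^8 ≡ 81² = 6561 ≡ 42 (mod 123)
  3^16 ≡ 42² = 1764 ≡ 42 (mod 123)
  3^32 ≡ 42² = 1764 ≡ 42 (mod 123)
  3^64 ≡ 42² = 1764 ≡ 42 (mod 123)
  3^128 ≡ 42² = 1764 ≡ 42 (mod 123)
130 = 128 + 2, so 3^130 = 3^128 × 3^2 ≡ 42 × 9 (mod 123)
Multiplying step by step:
  42 × 9 = 378 ≡ 9 (mod 123)
Result: 3^130 ≡ 9 (mod 123)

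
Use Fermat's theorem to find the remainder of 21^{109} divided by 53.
27

By Fermat's Little Theorem, a^(p-1) ≡ 1 (mod p) for prime p and gcd(a, p) = 1
Here p = 53, so 21^52 ≡ 1 (mod 53)
We can reduce the exponent: 109 mod 52 = 5
So 21^109 ≡ 21^5 (mod 53)
Computing: 21^5 mod 53 = 27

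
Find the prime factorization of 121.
11^2

Divide by primes starting from smallest:
121 ÷ 11 = 11
11 ÷ 11 = 1

121 = 11^2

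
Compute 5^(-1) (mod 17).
5^(-1) ≡ 7 (mod 17). Verification: 5 × 7 = 35 ≡ 1 (mod 17)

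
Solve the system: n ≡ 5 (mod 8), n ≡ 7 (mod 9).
M = 8 × 9 = 72. M₁ = 9, y₁ ≡ 1 (mod 8). M₂ = 8, y₂ ≡ 8 (mod 9). n = 5×9×1 + 7×8×8 ≡ 61 (mod 72)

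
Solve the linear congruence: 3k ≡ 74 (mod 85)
53

Since gcd(3, 85) = 1 divides 74, a solution exists.
Multiply both sides by the inverse of 3 mod 85:
  3^(-1) mod 85 = 57
  x ≡ 57 × 74 ≡ 4218 ≡ 53 (mod 85)
Verification: 3 × 53 = 159 = 1 × 85 + 74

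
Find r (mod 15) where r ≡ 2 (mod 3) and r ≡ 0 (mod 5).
M = 3 × 5 = 15. M₁ = 5, y₁ ≡ 2 (mod 3). M₂ = 3, y₂ ≡ 2 (mod 5). r = 2×5×2 + 0×3×2 ≡ 5 (mod 15)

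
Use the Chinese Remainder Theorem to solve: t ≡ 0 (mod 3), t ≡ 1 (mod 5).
M = 3 × 5 = 15. M₁ = 5, y₁ ≡ 2 (mod 3). M₂ = 3, y₂ ≡ 2 (mod 5). t = 0×5×2 + 1×3×2 ≡ 6 (mod 15)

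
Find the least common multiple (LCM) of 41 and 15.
615

First find GCD(41, 15) using the Euclidean algorithm:
41 = 2 × 15 + 11
15 = 1 × 11 + 4
11 = 2 × 4 + 3
4 = 1 × 3 + 1
3 = 3 × 1 + 0
GCD(41, 15) = 1

LCM formula: LCM(a, b) = (a × b) / GCD(a, b)
LCM(41, 15) = (41 × 15) / 1
LCM(41, 15) = 615 / 1
LCM(41, 15) = 615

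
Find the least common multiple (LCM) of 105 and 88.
9240

First find GCD(105, 88) using the Euclidean algorithm:
105 = 1 × 88 + 17
88 = 5 × 17 + 3
17 = 5 × 3 + 2
3 = 1 × 2 + 1
2 = 2 × 1 + 0
GCD(105, 88) = 1

LCM formula: LCM(a, b) = (a × b) / GCD(a, b)
LCM(105, 88) = (105 × 88) / 1
LCM(105, 88) = 9240 / 1
LCM(105, 88) = 9240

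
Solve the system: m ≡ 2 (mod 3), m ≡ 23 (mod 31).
M = 3 × 31 = 93. M₁ = 31, y₁ ≡ 1 (mod 3). M₂ = 3, y₂ ≡ 21 (mod 31). m = 2×31×1 + 23×3×21 ≡ 23 (mod 93)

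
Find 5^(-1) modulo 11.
9

Using Extended Euclidean Algorithm:
gcd(5, 11) = 1
Bezout coefficients: 5 × -2 + 11 × 1 = 1
So 5 × -2 ≡ 1 (mod 11)
The inverse is -2 mod 11 = 9
Verification: 5 × 9 = 45 = 4 × 11 + 1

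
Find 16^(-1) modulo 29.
20

Using Extended Euclidean Algorithm:
gcd(16, 29) = 1
Bezout coefficients: 16 × -9 + 29 × 5 = 1
So 16 × -9 ≡ 1 (mod 29)
The inverse is -9 mod 29 = 20
Verification: 16 × 20 = 320 = 11 × 29 + 1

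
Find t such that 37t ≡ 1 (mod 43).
37^(-1) ≡ 7 (mod 43). Verification: 37 × 7 = 259 ≡ 1 (mod 43)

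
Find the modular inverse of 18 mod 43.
18^(-1) ≡ 12 (mod 43). Verification: 18 × 12 = 216 ≡ 1 (mod 43)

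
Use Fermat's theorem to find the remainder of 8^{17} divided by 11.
2

By Fermat's Little Theorem, a^(p-1) ≡ 1 (mod p) for prime p and gcd(a, p) = 1
Here p = 11, so 8^10 ≡ 1 (mod 11)
We can reduce the exponent: 17 mod 10 = 7
So 8^17 ≡ 8^7 (mod 11)
Computing: 8^7 mod 11 = 2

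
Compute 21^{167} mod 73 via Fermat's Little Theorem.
7

By Fermat's Little Theorem, a^(p-1) ≡ 1 (mod p) for prime p and gcd(a, p) = 1
Here p = 73, so 21^72 ≡ 1 (mod 73)
We can reduce the exponent: 167 mod 72 = 23
So 21^167 ≡ 21^23 (mod 73)
Computing: 21^23 mod 73 = 7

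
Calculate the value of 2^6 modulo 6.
6 = 4 + 2 (binary 110). Repeated squaring mod 6: 2^1 ≡ 2; 2^2 ≡ 2² = 4 ≡ 4; 2^4 ≡ 4² = 16 ≡ 4. Multiply: 2^6 = 2^4 × 2^2 ≡ 4 × 4 (mod 6): 4 × 4 = 16 ≡ 4. So 2^6 ≡ 4 (mod 6).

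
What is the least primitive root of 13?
2

A primitive root g modulo p has order p-1 = 12
Prime divisors of 12: [2, 3]
g is a primitive root iff g^(12/q) ≢ 1 (mod 13) for each prime divisor q
Testing small values:
  g = 2: 2^6 ≡ 12, 2^4 ≡ 3 (mod 13) → none is 1, primitive root!
The smallest primitive root is 2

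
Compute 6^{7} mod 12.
0

Using successive squaring:
Binary expansion of 7: 111
Powers of 6 mod 12 (each is the square of the previous):
  6^1 ≡ 6 (mod 12)
  6^2 ≡ 6² = 36 ≡ 0 (mod 12)
  6^4 ≡ 0² = 0 ≡ 0 (mod 12)
7 = 4 + 2 + 1, so 6^7 = 6^4 × 6^2 × 6^1 ≡ 0 × 0 × 6 (mod 12)
Multiplying step by step:
  0 × 0 = 0 ≡ 0 (mod 12)
  0 × 6 = 0 ≡ 0 (mod 12)
Result: 6^7 ≡ 0 (mod 12)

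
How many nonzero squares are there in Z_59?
For prime 59, there are (p-1)/2 = (59-1)/2 = 29 quadratic residues (excluding 0).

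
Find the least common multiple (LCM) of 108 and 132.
1188

First find GCD(108, 132) using the Euclidean algorithm:
108 = 0 × 132 + 108
132 = 1 × 108 + 24
108 = 4 × 24 + 12
24 = 2 × 12 + 0
GCD(108, 132) = 12

LCM formula: LCM(a, b) = (a × b) / GCD(a, b)
LCM(108, 132) = (108 × 132) / 12
LCM(108, 132) = 14256 / 12
LCM(108, 132) = 1188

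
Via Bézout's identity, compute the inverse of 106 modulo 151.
Extended GCD: 106(-47) + 151(33) = 1. So 106^(-1) ≡ 104 ≡ 104 (mod 151). Verify: 106 × 104 = 11024 ≡ 1 (mod 151)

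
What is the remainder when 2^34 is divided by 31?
Using Fermat: 2^{30} ≡ 1 (mod 31). 34 ≡ 4 (mod 30). So 2^{34} ≡ 2^{4} ≡ 16 (mod 31)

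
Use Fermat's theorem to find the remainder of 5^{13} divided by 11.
4

By Fermat's Little Theorem, a^(p-1) ≡ 1 (mod p) for prime p and gcd(a, p) = 1
Here p = 11, so 5^10 ≡ 1 (mod 11)
We can reduce the exponent: 13 mod 10 = 3
So 5^13 ≡ 5^3 (mod 11)
Computing: 5^3 mod 11 = 4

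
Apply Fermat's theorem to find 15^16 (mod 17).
By Fermat's Little Theorem, 15^{16} ≡ 1 (mod 17) since 17 is prime and gcd(15, 17) = 1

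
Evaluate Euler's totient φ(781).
700

Prime factorization: 781 = 11 × 71
Using the formula φ(n) = n × Π(1 - 1/p) for each prime factor p:
φ(781) = 781 × (1 - 1/11) × (1 - 1/71)
φ(781) = 700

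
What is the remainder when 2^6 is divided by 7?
6 = 4 + 2 (binary 110). Repeated squaring mod 7: 2^1 ≡ 2; 2^2 ≡ 2² = 4 ≡ 4; 2^4 ≡ 4² = 16 ≡ 2. Multiply: 2^6 = 2^4 × 2^2 ≡ 2 × 4 (mod 7): 2 × 4 = 8 ≡ 1. So 2^6 ≡ 1 (mod 7).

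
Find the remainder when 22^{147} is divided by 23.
By Fermat: 22^{22} ≡ 1 (mod 23). 147 = 6×22 + 15. So 22^{147} ≡ 22^{15} ≡ 22 (mod 23)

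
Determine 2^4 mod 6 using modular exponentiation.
4 = 4 (binary 100). Repeated squaring mod 6: 2^1 ≡ 2; 2^2 ≡ 2² = 4 ≡ 4; 2^4 ≡ 4² = 16 ≡ 4. So 2^4 ≡ 4 (mod 6).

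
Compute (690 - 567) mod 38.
9

(690 - 567) = 123
123 mod 38 = 9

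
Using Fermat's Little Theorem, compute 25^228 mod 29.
By Fermat: 25^{28} ≡ 1 (mod 29). 228 = 8×28 + 4. So 25^{228} ≡ 25^{4} ≡ 24 (mod 29)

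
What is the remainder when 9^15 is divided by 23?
Using repeated squaring. 15 = 8 + 4 + 2 + 1 (binary 1111). Repeated squaring mod 23: 9^1 ≡ 9; 9^2 ≡ 9² = 81 ≡ 12; 9^4 ≡ 12² = 144 ≡ 6; 9^8 ≡ 6² = 36 ≡ 13. Multiply: 9^15 = 9^8 × 9^4 × 9^2 × 9^1 ≡ 13 × 6 × 12 × 9 (mod 23): 13 × 6 = 78 ≡ 9; 9 × 12 = 108 ≡ 16; 16 × 9 = 144 ≡ 6. So 9^15 ≡ 6 (mod 23).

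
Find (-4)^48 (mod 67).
Using repeated squaring. (-4) ≡ 63 (mod 67). 48 = 32 + 16 (binary 110000). Repeated squaring mod 67: 63^1 ≡ 63; 63^2 ≡ 63² = 3969 ≡ 16; 63^4 ≡ 16² = 256 ≡ 55; 63^8 ≡ 55² = 3025 ≡ 10; 63^16 ≡ 10² = 100 ≡ 33; 63^32 ≡ 33² = 1089 ≡ 17. Multiply: (-4)^48 ≡ 63^32 × 63^16 ≡ 17 × 33 (mod 67): 17 × 33 = 561 ≡ 25. So (-4)^48 ≡ 25 (mod 67).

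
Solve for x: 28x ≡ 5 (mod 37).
20

Since gcd(28, 37) = 1 divides 5, a solution exists.
Multiply both sides by the inverse of 28 mod 37:
  28^(-1) mod 37 = 4
  x ≡ 4 × 5 ≡ 20 ≡ 20 (mod 37)
Verification: 28 × 20 = 560 = 15 × 37 + 5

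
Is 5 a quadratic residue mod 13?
By Euler's criterion: 5^{6} ≡ 12 (mod 13). Since this equals -1 (≡ 12), 5 is not a QR.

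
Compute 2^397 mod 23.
Using Fermat: 2^{22} ≡ 1 (mod 23). 397 ≡ 1 (mod 22). So 2^{397} ≡ 2^{1} ≡ 2 (mod 23)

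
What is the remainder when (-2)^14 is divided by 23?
Using repeated squaring. (-2) ≡ 21 (mod 23). 14 = 8 + 4 + 2 (binary 1110). Repeated squaring mod 23: 21^1 ≡ 21; 21^2 ≡ 21² = 441 ≡ 4; 21^4 ≡ 4² = 16 ≡ 16; 21^8 ≡ 16² = 256 ≡ 3. Multiply: (-2)^14 ≡ 21^8 × 21^4 × 21^2 ≡ 3 × 16 × 4 (mod 23): 3 × 16 = 48 ≡ 2; 2 × 4 = 8 ≡ 8. So (-2)^14 ≡ 8 (mod 23).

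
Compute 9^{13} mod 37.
12

Using successive squaring:
Binary expansion of 13: 1101
Powers of 9 mod 37 (each is the square of the previous):
  9^1 ≡ 9 (mod 37)
  9^2 ≡ 9² = 81 ≡ 7 (mod 37)
  9^4 ≡ 7² = 49 ≡ 12 (mod 37)
  9^8 ≡ 12² = 144 ≡ 33 (mod 37)
13 = 8 + 4 + 1, so 9^13 = 9^8 × 9^4 × 9^1 ≡ 33 × 12 × 9 (mod 37)
Multiplying step by step:
  33 × 12 = 396 ≡ 26 (mod 37)
  26 × 9 = 234 ≡ 12 (mod 37)
Result: 9^13 ≡ 12 (mod 37)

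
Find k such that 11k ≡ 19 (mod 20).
9

Since gcd(11, 20) = 1 divides 19, a solution exists.
Multiply both sides by the inverse of 11 mod 20:
  11^(-1) mod 20 = 11
  x ≡ 11 × 19 ≡ 209 ≡ 9 (mod 20)
Verification: 11 × 9 = 99 = 4 × 20 + 19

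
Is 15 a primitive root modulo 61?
No

To verify, check if 15^(60/q) ≢ 1 (mod 61) for each prime divisor q of 60
Divisors of 60 = 60: [1, 2, 3, 4, 5, 6, 10, 12, 15, 20, 30, 60]
  15^(60/2) = 15^30 ≡ 1 (mod 61)
  15^(60/3) = 15^20 ≡ 47 (mod 61)
  15^(60/5) = 15^12 ≡ 58 (mod 61)
Conclusion: 15 is not a primitive root modulo 61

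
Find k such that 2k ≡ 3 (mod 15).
9

Since gcd(2, 15) = 1 divides 3, a solution exists.
Multiply both sides by the inverse of 2 mod 15:
  2^(-1) mod 15 = 8
  x ≡ 8 × 3 ≡ 24 ≡ 9 (mod 15)
Verification: 2 × 9 = 18 = 1 × 15 + 3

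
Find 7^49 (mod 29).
Using Fermat: 7^{28} ≡ 1 (mod 29). 49 ≡ 21 (mod 28). So 7^{49} ≡ 7^{21} ≡ 1 (mod 29)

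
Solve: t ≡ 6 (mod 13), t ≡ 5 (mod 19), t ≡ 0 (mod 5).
M = 13 × 19 × 5 = 1235. M₁ = 95, y₁ ≡ 10 (mod 13). M₂ = 65, y₂ ≡ 12 (mod 19). M₃ = 247, y₃ ≡ 3 (mod 5). t = 6×95×10 + 5×65×12 + 0×247×3 ≡ 955 (mod 1235)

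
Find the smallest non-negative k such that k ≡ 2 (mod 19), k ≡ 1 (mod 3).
40

Using the Chinese Remainder Theorem:
M = product of moduli = 57
For equation 1: M_1 = 3, 3 ≡ 3 (mod 19), inverse of 3 mod 19 is 13 (check: 3 × 13 = 39 ≡ 1 (mod 19))
For equation 2: M_2 = 19, 19 ≡ 1 (mod 3), inverse of 19 mod 3 is 1 (check: 1 × 1 = 1 ≡ 1 (mod 3))
Combine: k ≡ Σ r_i×M_i×(M_i⁻¹ mod m_i) = 2×3×13 + 1×19×1 = 78 + 19 = 97
97 mod 57 = 40
k ≡ 40 (mod 57)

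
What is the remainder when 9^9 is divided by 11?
9 = 8 + 1 (binary 1001). Repeated squaring mod 11: 9^1 ≡ 9; 9^2 ≡ 9² = 81 ≡ 4; 9^4 ≡ 4² = 16 ≡ 5; 9^8 ≡ 5² = 25 ≡ 3. Multiply: 9^9 = 9^8 × 9^1 ≡ 3 × 9 (mod 11): 3 × 9 = 27 ≡ 5. So 9^9 ≡ 5 (mod 11).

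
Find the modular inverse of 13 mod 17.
13^(-1) ≡ 4 (mod 17). Verification: 13 × 4 = 52 ≡ 1 (mod 17)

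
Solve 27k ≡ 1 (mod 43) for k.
8

Using Extended Euclidean Algorithm:
gcd(27, 43) = 1
Bezout coefficients: 27 × 8 + 43 × -5 = 1
So 27 × 8 ≡ 1 (mod 43)
The inverse is 8 mod 43 = 8
Verification: 27 × 8 = 216 = 5 × 43 + 1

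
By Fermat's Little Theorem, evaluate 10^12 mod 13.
By Fermat's Little Theorem, 10^{12} ≡ 1 (mod 13) since 13 is prime and gcd(10, 13) = 1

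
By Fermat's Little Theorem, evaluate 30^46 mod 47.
By Fermat's Little Theorem, 30^{46} ≡ 1 (mod 47) since 47 is prime and gcd(30, 47) = 1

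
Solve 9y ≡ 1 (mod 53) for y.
6

Using Extended Euclidean Algorithm:
gcd(9, 53) = 1
Bezout coefficients: 9 × 6 + 53 × -1 = 1
So 9 × 6 ≡ 1 (mod 53)
The inverse is 6 mod 53 = 6
Verification: 9 × 6 = 54 = 1 × 53 + 1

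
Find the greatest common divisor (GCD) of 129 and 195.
3

Using the Euclidean algorithm:
129 = 0 × 195 + 129
195 = 1 × 129 + 66
129 = 1 × 66 + 63
66 = 1 × 63 + 3
63 = 21 × 3 + 0

GCD(129, 195) = 3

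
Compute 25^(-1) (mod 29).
25^(-1) ≡ 7 (mod 29). Verification: 25 × 7 = 175 ≡ 1 (mod 29)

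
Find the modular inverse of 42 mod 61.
42^(-1) ≡ 16 (mod 61). Verification: 42 × 16 = 672 ≡ 1 (mod 61)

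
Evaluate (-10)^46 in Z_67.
Using repeated squaring. (-10) ≡ 57 (mod 67). 46 = 32 + 8 + 4 + 2 (binary 101110). Repeated squaring mod 67: 57^1 ≡ 57; 57^2 ≡ 57² = 3249 ≡ 33; 57^4 ≡ 33² = 1089 ≡ 17; 57^8 ≡ 17² = 289 ≡ 21; 57^16 ≡ 21² = 441 ≡ 39; 57^32 ≡ 39² = 1521 ≡ 47. Multiply: (-10)^46 ≡ 57^32 × 57^8 × 57^4 × 57^2 ≡ 47 × 21 × 17 × 33 (mod 67): 47 × 21 = 987 ≡ 49; 49 × 17 = 833 ≡ 29; 29 × 33 = 957 ≡ 19. So (-10)^46 ≡ 19 (mod 67).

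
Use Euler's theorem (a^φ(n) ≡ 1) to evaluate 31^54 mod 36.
By Euler: 31^{12} ≡ 1 (mod 36) since gcd(31, 36) = 1. 54 = 4×12 + 6. So 31^{54} ≡ 31^{6} ≡ 1 (mod 36)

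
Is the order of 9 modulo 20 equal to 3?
No, the actual order is 2, not 3.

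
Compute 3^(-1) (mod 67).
45

Using Extended Euclidean Algorithm:
gcd(3, 67) = 1
Bezout coefficients: 3 × -22 + 67 × 1 = 1
So 3 × -22 ≡ 1 (mod 67)
The inverse is -22 mod 67 = 45
Verification: 3 × 45 = 135 = 2 × 67 + 1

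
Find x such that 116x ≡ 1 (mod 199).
116^(-1) ≡ 187 (mod 199). Verification: 116 × 187 = 21692 ≡ 1 (mod 199)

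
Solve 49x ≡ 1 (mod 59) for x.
49^(-1) ≡ 53 (mod 59). Verification: 49 × 53 = 2597 ≡ 1 (mod 59)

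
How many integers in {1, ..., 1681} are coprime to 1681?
1640

Prime factorization: 1681 = 41^2
Using the formula φ(n) = n × Π(1 - 1/p) for each prime factor p:
φ(1681) = 1681 × (1 - 1/41)
φ(1681) = 1640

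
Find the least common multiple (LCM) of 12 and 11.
132

First find GCD(12, 11) using the Euclidean algorithm:
12 = 1 × 11 + 1
11 = 11 × 1 + 0
GCD(12, 11) = 1

LCM formula: LCM(a, b) = (a × b) / GCD(a, b)
LCM(12, 11) = (12 × 11) / 1
LCM(12, 11) = 132 / 1
LCM(12, 11) = 132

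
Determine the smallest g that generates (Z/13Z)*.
2

A primitive root g modulo p has order p-1 = 12
Prime divisors of 12: [2, 3]
g is a primitive root iff g^(12/q) ≢ 1 (mod 13) for each prime divisor q
Testing small values:
  g = 2: 2^6 ≡ 12, 2^4 ≡ 3 (mod 13) → none is 1, primitive root!
The smallest primitive root is 2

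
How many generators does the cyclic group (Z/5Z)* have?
2

The number of primitive roots modulo p is φ(p-1) = φ(4)
φ(4) = 2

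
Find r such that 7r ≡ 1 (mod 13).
7^(-1) ≡ 2 (mod 13). Verification: 7 × 2 = 14 ≡ 1 (mod 13)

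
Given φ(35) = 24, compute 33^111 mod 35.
By Euler: 33^{24} ≡ 1 (mod 35) since gcd(33, 35) = 1. 111 = 4×24 + 15. So 33^{111} ≡ 33^{15} ≡ 27 (mod 35)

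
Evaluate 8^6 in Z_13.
6 = 4 + 2 (binary 110). Repeated squaring mod 13: 8^1 ≡ 8; 8^2 ≡ 8² = 64 ≡ 12; 8^4 ≡ 12² = 144 ≡ 1. Multiply: 8^6 = 8^4 × 8^2 ≡ 1 × 12 (mod 13): 1 × 12 = 12 ≡ 12. So 8^6 ≡ 12 (mod 13).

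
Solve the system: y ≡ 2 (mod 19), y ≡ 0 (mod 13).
M = 19 × 13 = 247. M₁ = 13, y₁ ≡ 3 (mod 19). M₂ = 19, y₂ ≡ 11 (mod 13). y = 2×13×3 + 0×19×11 ≡ 78 (mod 247)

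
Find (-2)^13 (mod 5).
Using Fermat: (-2)^{4} ≡ 1 (mod 5). 13 ≡ 1 (mod 4). So (-2)^{13} ≡ (-2)^{1} ≡ 3 (mod 5)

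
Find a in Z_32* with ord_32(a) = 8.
19 has order 8 mod 32 since 19^{8} ≡ 1 (mod 32) and no smaller power works.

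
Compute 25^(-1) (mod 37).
25^(-1) ≡ 3 (mod 37). Verification: 25 × 3 = 75 ≡ 1 (mod 37)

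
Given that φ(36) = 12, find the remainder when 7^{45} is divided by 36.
By Euler: 7^{12} ≡ 1 (mod 36) since gcd(7, 36) = 1. 45 = 3×12 + 9. So 7^{45} ≡ 7^{9} ≡ 19 (mod 36)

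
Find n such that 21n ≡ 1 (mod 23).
21^(-1) ≡ 11 (mod 23). Verification: 21 × 11 = 231 ≡ 1 (mod 23)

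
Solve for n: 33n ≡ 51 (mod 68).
51

Since gcd(33, 68) = 1 divides 51, a solution exists.
Multiply both sides by the inverse of 33 mod 68:
  33^(-1) mod 68 = 33
  x ≡ 33 × 51 ≡ 1683 ≡ 51 (mod 68)
Verification: 33 × 51 = 1683 = 24 × 68 + 51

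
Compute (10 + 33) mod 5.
3

(10 + 33) = 43
43 mod 5 = 3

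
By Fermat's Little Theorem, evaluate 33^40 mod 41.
By Fermat's Little Theorem, 33^{40} ≡ 1 (mod 41) since 41 is prime and gcd(33, 41) = 1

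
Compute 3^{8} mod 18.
9

Using successive squaring:
Binary expansion of 8: 1000
Powers of 3 mod 18 (each is the square of the previous):
  3^1 ≡ 3 (mod 18)
  3^2 ≡ 3² = 9 ≡ 9 (mod 18)
  3^4 ≡ 9² = 81 ≡ 9 (mod 18)
  3^8 ≡ 9² = 81 ≡ 9 (mod 18)
8 is a power of 2, so 3^8 is the last square: ≡ 9 (mod 18)
Result: 3^8 ≡ 9 (mod 18)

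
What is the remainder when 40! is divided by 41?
By Wilson's theorem, (40)! ≡ -1 ≡ 40 (mod 41)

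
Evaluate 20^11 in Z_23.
Using repeated squaring. 11 = 8 + 2 + 1 (binary 1011). Repeated squaring mod 23: 20^1 ≡ 20; 20^2 ≡ 20² = 400 ≡ 9; 20^4 ≡ 9² = 81 ≡ 12; 20^8 ≡ 12² = 144 ≡ 6. Multiply: 20^11 = 20^8 × 20^2 × 20^1 ≡ 6 × 9 × 20 (mod 23): 6 × 9 = 54 ≡ 8; 8 × 20 = 160 ≡ 22. So 20^11 ≡ 22 (mod 23).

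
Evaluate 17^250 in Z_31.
Using Fermat: 17^{30} ≡ 1 (mod 31). 250 ≡ 10 (mod 30). So 17^{250} ≡ 17^{10} ≡ 25 (mod 31)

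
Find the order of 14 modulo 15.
Powers of 14 mod 15: 14^1≡14, 14^2≡1. Order = 2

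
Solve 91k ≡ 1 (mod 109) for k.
6

Using Extended Euclidean Algorithm:
gcd(91, 109) = 1
Bezout coefficients: 91 × 6 + 109 × -5 = 1
So 91 × 6 ≡ 1 (mod 109)
The inverse is 6 mod 109 = 6
Verification: 91 × 6 = 546 = 5 × 109 + 1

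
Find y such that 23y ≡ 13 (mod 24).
11

Since gcd(23, 24) = 1 divides 13, a solution exists.
Multiply both sides by the inverse of 23 mod 24:
  23^(-1) mod 24 = 23
  x ≡ 23 × 13 ≡ 299 ≡ 11 (mod 24)
Verification: 23 × 11 = 253 = 10 × 24 + 13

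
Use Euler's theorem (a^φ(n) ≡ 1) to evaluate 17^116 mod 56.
By Euler: 17^{24} ≡ 1 (mod 56) since gcd(17, 56) = 1. 116 = 4×24 + 20. So 17^{116} ≡ 17^{20} ≡ 9 (mod 56)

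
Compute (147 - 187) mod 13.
12

(147 - 187) = -40
-40 mod 13 = 12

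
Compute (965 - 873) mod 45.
2

(965 - 873) = 92
92 mod 45 = 2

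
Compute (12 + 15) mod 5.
2

(12 + 15) = 27
27 mod 5 = 2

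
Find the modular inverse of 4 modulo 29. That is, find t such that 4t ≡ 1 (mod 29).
22

Using Extended Euclidean Algorithm:
gcd(4, 29) = 1
Bezout coefficients: 4 × -7 + 29 × 1 = 1
So 4 × -7 ≡ 1 (mod 29)
The inverse is -7 mod 29 = 22
Verification: 4 × 22 = 88 = 3 × 29 + 1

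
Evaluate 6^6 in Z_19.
6 = 4 + 2 (binary 110). Repeated squaring mod 19: 6^1 ≡ 6; 6^2 ≡ 6² = 36 ≡ 17; 6^4 ≡ 17² = 289 ≡ 4. Multiply: 6^6 = 6^4 × 6^2 ≡ 4 × 17 (mod 19): 4 × 17 = 68 ≡ 11. So 6^6 ≡ 11 (mod 19).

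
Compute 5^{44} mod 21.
4

Using successive squaring:
Binary expansion of 44: 101100
Powers of 5 mod 21 (each is the square of the previous):
  5^1 ≡ 5 (mod 21)
  5^2 ≡ 5² = 25 ≡ 4 (mod 21)
  5^4 ≡ 4² = 16 ≡ 16 (mod 21)
  5^8 ≡ 16² = 256 ≡ 4 (mod 21)
  5^16 ≡ 4² = 16 ≡ 16 (mod 21)
  5^32 ≡ 16² = 256 ≡ 4 (mod 21)
44 = 32 + 8 + 4, so 5^44 = 5^32 × 5^8 × 5^4 ≡ 4 × 4 × 16 (mod 21)
Multiplying step by step:
  4 × 4 = 16 ≡ 16 (mod 21)
  16 × 16 = 256 ≡ 4 (mod 21)
Result: 5^44 ≡ 4 (mod 21)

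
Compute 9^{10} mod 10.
1

Using successive squaring:
Binary expansion of 10: 1010
Powers of 9 mod 10 (each is the square of the previous):
  9^1 ≡ 9 (mod 10)
  9^2 ≡ 9² = 81 ≡ 1 (mod 10)
  9^4 ≡ 1² = 1 ≡ 1 (mod 10)
  9^8 ≡ 1² = 1 ≡ 1 (mod 10)
10 = 8 + 2, so 9^10 = 9^8 × 9^2 ≡ 1 × 1 (mod 10)
Multiplying step by step:
  1 × 1 = 1 ≡ 1 (mod 10)
Result: 9^10 ≡ 1 (mod 10)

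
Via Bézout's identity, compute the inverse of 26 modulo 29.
Extended GCD: 26(-10) + 29(9) = 1. So 26^(-1) ≡ 19 ≡ 19 (mod 29). Verify: 26 × 19 = 494 ≡ 1 (mod 29)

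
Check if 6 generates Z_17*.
p - 1 = 16 has prime divisors 2. Check 6^(16/q) mod 17 for each: 6^(16/2) = 6^8 ≡ 16 (mod 17). None of these is 1, so 6 has order 16 = φ(17), so it is a primitive root mod 17.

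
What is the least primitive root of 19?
2

A primitive root g modulo p has order p-1 = 18
Prime divisors of 18: [2, 3]
g is a primitive root iff g^(18/q) ≢ 1 (mod 19) for each prime divisor q
Testing small values:
  g = 2: 2^9 ≡ 18, 2^6 ≡ 7 (mod 19) → none is 1, primitive root!
The smallest primitive root is 2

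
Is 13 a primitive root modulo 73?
Yes

To verify, check if 13^(72/q) ≢ 1 (mod 73) for each prime divisor q of 72
Divisors of 72 = 72: [1, 2, 3, 4, 6, 8, 9, 12, 18, 24, 36, 72]
  13^(72/2) = 13^36 ≡ 72 (mod 73)
  13^(72/3) = 13^24 ≡ 64 (mod 73)
Conclusion: 13 is a primitive root modulo 73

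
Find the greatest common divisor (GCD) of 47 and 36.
1

Using the Euclidean algorithm:
47 = 1 × 36 + 11
36 = 3 × 11 + 3
11 = 3 × 3 + 2
3 = 1 × 2 + 1
2 = 2 × 1 + 0

GCD(47, 36) = 1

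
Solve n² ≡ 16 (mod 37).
The square roots of 16 mod 37 are 33 and 4. Verify: 33² = 1089 ≡ 16 (mod 37)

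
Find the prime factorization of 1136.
2^4 × 71

Divide by primes starting from smallest:
1136 ÷ 2 = 568
568 ÷ 2 = 284
284 ÷ 2 = 142
142 ÷ 2 = 71
71 ÷ 71 = 1

1136 = 2^4 × 71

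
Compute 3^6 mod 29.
6 = 4 + 2 (binary 110). Repeated squaring mod 29: 3^1 ≡ 3; 3^2 ≡ 3² = 9 ≡ 9; 3^4 ≡ 9² = 81 ≡ 23. Multiply: 3^6 = 3^4 × 3^2 ≡ 23 × 9 (mod 29): 23 × 9 = 207 ≡ 4. So 3^6 ≡ 4 (mod 29).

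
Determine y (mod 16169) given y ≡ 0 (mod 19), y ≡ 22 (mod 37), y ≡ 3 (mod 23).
9272

Using the Chinese Remainder Theorem:
M = product of moduli = 16169
For equation 1: M_1 = 851, 851 ≡ 15 (mod 19), inverse of 851 mod 19 is 14 (check: 15 × 14 = 210 ≡ 1 (mod 19))
For equation 2: M_2 = 437, 437 ≡ 30 (mod 37), inverse of 437 mod 37 is 21 (check: 30 × 21 = 630 ≡ 1 (mod 37))
For equation 3: M_3 = 703, 703 ≡ 13 (mod 23), inverse of 703 mod 23 is 16 (check: 13 × 16 = 208 ≡ 1 (mod 23))
Combine: y ≡ Σ r_i×M_i×(M_i⁻¹ mod m_i) = 0×851×14 + 22×437×21 + 3×703×16 = 0 + 201894 + 33744 = 235638
235638 mod 16169 = 9272
y ≡ 9272 (mod 16169)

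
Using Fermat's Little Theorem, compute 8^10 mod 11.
By Fermat's Little Theorem, 8^{10} ≡ 1 (mod 11) since 11 is prime and gcd(8, 11) = 1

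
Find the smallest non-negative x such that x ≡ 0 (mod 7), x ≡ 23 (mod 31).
147

Using the Chinese Remainder Theorem:
M = product of moduli = 217
For equation 1: M_1 = 31, 31 ≡ 3 (mod 7), inverse of 31 mod 7 is 5 (check: 3 × 5 = 15 ≡ 1 (mod 7))
For equation 2: M_2 = 7, 7 ≡ 7 (mod 31), inverse of 7 mod 31 is 9 (check: 7 × 9 = 63 ≡ 1 (mod 31))
Combine: x ≡ Σ r_i×M_i×(M_i⁻¹ mod m_i) = 0×31×5 + 23×7×9 = 0 + 1449 = 1449
1449 mod 217 = 147
x ≡ 147 (mod 217)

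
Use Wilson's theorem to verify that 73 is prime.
(72)! mod 73 = 72. Since this equals -1 (mod 73), Wilson confirms 73 is prime.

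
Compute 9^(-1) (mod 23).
18

Using Extended Euclidean Algorithm:
gcd(9, 23) = 1
Bezout coefficients: 9 × -5 + 23 × 2 = 1
So 9 × -5 ≡ 1 (mod 23)
The inverse is -5 mod 23 = 18
Verification: 9 × 18 = 162 = 7 × 23 + 1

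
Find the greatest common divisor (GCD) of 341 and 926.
1

Using the Euclidean algorithm:
341 = 0 × 926 + 341
926 = 2 × 341 + 244
341 = 1 × 244 + 97
244 = 2 × 97 + 50
97 = 1 × 50 + 47
50 = 1 × 47 + 3
47 = 15 × 3 + 2
3 = 1 × 2 + 1
2 = 2 × 1 + 0

GCD(341, 926) = 1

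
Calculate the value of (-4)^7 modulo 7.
(-4) ≡ 3 (mod 7). 7 = 4 + 2 + 1 (binary 111). Repeated squaring mod 7: 3^1 ≡ 3; 3^2 ≡ 3² = 9 ≡ 2; 3^4 ≡ 2² = 4 ≡ 4. Multiply: (-4)^7 ≡ 3^4 × 3^2 × 3^1 ≡ 4 × 2 × 3 (mod 7): 4 × 2 = 8 ≡ 1; 1 × 3 = 3 ≡ 3. So (-4)^7 ≡ 3 (mod 7).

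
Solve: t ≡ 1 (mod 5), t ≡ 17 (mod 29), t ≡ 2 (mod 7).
M = 5 × 29 × 7 = 1015. M₁ = 203, y₁ ≡ 2 (mod 5). M₂ = 35, y₂ ≡ 5 (mod 29). M₃ = 145, y₃ ≡ 3 (mod 7). t = 1×203×2 + 17×35×5 + 2×145×3 ≡ 191 (mod 1015)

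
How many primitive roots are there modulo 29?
Number of primitive roots mod 29 = φ(28) = 12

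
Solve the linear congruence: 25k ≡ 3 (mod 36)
3

Since gcd(25, 36) = 1 divides 3, a solution exists.
Multiply both sides by the inverse of 25 mod 36:
  25^(-1) mod 36 = 13
  x ≡ 13 × 3 ≡ 39 ≡ 3 (mod 36)
Verification: 25 × 3 = 75 = 2 × 36 + 3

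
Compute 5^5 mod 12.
5 = 4 + 1 (binary 101). Repeated squaring mod 12: 5^1 ≡ 5; 5^2 ≡ 5² = 25 ≡ 1; 5^4 ≡ 1² = 1 ≡ 1. Multiply: 5^5 = 5^4 × 5^1 ≡ 1 × 5 (mod 12): 1 × 5 = 5 ≡ 5. So 5^5 ≡ 5 (mod 12).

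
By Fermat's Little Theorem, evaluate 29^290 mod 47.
By Fermat: 29^{46} ≡ 1 (mod 47). 290 = 6×46 + 14. So 29^{290} ≡ 29^{14} ≡ 36 (mod 47)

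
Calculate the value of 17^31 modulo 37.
Using repeated squaring. 31 = 16 + 8 + 4 + 2 + 1 (binary 11111). Repeated squaring mod 37: 17^1 ≡ 17; 17^2 ≡ 17² = 289 ≡ 30; 17^4 ≡ 30² = 900 ≡ 12; 17^8 ≡ 12² = 144 ≡ 33; 17^16 ≡ 33² = 1089 ≡ 16. Multiply: 17^31 = 17^16 × 17^8 × 17^4 × 17^2 × 17^1 ≡ 16 × 33 × 12 × 30 × 17 (mod 37): 16 × 33 = 528 ≡ 10; 10 × 12 = 120 ≡ 9; 9 × 30 = 270 ≡ 11; 11 × 17 = 187 ≡ 2. So 17^31 ≡ 2 (mod 37).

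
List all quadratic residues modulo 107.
QRs mod 107: {1, 3, 4, 9, 10, 11, 12, 13, 14, 16, 19, 23, 25, 27, 29, 30, 33, 34, 35, 36, 37, 39, 40, 41, 42, 44, 47, 48, 49, 52, 53, 56, 57, 61, 62, 64, 69, 75, 76, 79, 81, 83, 85, 86, 87, 89, 90, 92, 99, 100, 101, 102, 105}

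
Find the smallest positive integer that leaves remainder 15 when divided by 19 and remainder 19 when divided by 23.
M = 19 × 23 = 437. M₁ = 23, y₁ ≡ 5 (mod 19). M₂ = 19, y₂ ≡ 17 (mod 23). r = 15×23×5 + 19×19×17 ≡ 433 (mod 437). The smallest positive such number is 433.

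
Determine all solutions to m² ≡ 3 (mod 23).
The square roots of 3 mod 23 are 16 and 7. Verify: 16² = 256 ≡ 3 (mod 23)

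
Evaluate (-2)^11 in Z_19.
Using repeated squaring. (-2) ≡ 17 (mod 19). 11 = 8 + 2 + 1 (binary 1011). Repeated squaring mod 19: 17^1 ≡ 17; 17^2 ≡ 17² = 289 ≡ 4; 17^4 ≡ 4² = 16 ≡ 16; 17^8 ≡ 16² = 256 ≡ 9. Multiply: (-2)^11 ≡ 17^8 × 17^2 × 17^1 ≡ 9 × 4 × 17 (mod 19): 9 × 4 = 36 ≡ 17; 17 × 17 = 289 ≡ 4. So (-2)^11 ≡ 4 (mod 19).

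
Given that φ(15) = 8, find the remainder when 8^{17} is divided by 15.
By Euler: 8^{8} ≡ 1 (mod 15) since gcd(8, 15) = 1. 17 = 2×8 + 1. So 8^{17} ≡ 8^{1} ≡ 8 (mod 15)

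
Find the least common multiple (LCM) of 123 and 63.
2583

First find GCD(123, 63) using the Euclidean algorithm:
123 = 1 × 63 + 60
63 = 1 × 60 + 3
60 = 20 × 3 + 0
GCD(123, 63) = 3

LCM formula: LCM(a, b) = (a × b) / GCD(a, b)
LCM(123, 63) = (123 × 63) / 3
LCM(123, 63) = 7749 / 3
LCM(123, 63) = 2583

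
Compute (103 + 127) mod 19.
2

(103 + 127) = 230
230 mod 19 = 2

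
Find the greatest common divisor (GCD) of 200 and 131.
1

Using the Euclidean algorithm:
200 = 1 × 131 + 69
131 = 1 × 69 + 62
69 = 1 × 62 + 7
62 = 8 × 7 + 6
7 = 1 × 6 + 1
6 = 6 × 1 + 0

GCD(200, 131) = 1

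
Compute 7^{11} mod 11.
7

Using successive squaring:
Binary expansion of 11: 1011
Powers of 7 mod 11 (each is the square of the previous):
  7^1 ≡ 7 (mod 11)
  7^2 ≡ 7² = 49 ≡ 5 (mod 11)
  7^4 ≡ 5² = 25 ≡ 3 (mod 11)
  7^8 ≡ 3² = 9 ≡ 9 (mod 11)
11 = 8 + 2 + 1, so 7^11 = 7^8 × 7^2 × 7^1 ≡ 9 × 5 × 7 (mod 11)
Multiplying step by step:
  9 × 5 = 45 ≡ 1 (mod 11)
  1 × 7 = 7 ≡ 7 (mod 11)
Result: 7^11 ≡ 7 (mod 11)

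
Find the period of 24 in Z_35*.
Powers of 24 mod 35: 24^1≡24, 24^2≡16, 24^3≡34, 24^4≡11, 24^5≡19, 24^6≡1. Order = 6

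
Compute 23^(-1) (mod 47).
23^(-1) ≡ 45 (mod 47). Verification: 23 × 45 = 1035 ≡ 1 (mod 47)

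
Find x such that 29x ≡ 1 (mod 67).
29^(-1) ≡ 37 (mod 67). Verification: 29 × 37 = 1073 ≡ 1 (mod 67)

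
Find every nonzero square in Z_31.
QRs mod 31: {1, 2, 4, 5, 7, 8, 9, 10, 14, 16, 18, 19, 20, 25, 28}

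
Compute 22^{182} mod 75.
34

Using successive squaring:
Binary expansion of 182: 10110110
Powers of 22 mod 75 (each is the square of the previous):
  22^1 ≡ 22 (mod 75)
  22^2 ≡ 22² = 484 ≡ 34 (mod 75)
  22^4 ≡ 34² = 1156 ≡ 31 (mod 75)
  22^8 ≡ 31² = 961 ≡ 61 (mod 75)
  22^16 ≡ 61² = 3721 ≡ 46 (mod 75)
  22^32 ≡ 46² = 2116 ≡ 16 (mod 75)
  22^64 ≡ 16² = 256 ≡ 31 (mod 75)
  22^128 ≡ 31² = 961 ≡ 61 (mod 75)
182 = 128 + 32 + 16 + 4 + 2, so 22^182 = 22^128 × 22^32 × 22^16 × 22^4 × 22^2 ≡ 61 × 16 × 46 × 31 × 34 (mod 75)
Multiplying step by step:
  61 × 16 = 976 ≡ 1 (mod 75)
  1 × 46 = 46 ≡ 46 (mod 75)
  46 × 31 = 1426 ≡ 1 (mod 75)
  1 × 34 = 34 ≡ 34 (mod 75)
Result: 22^182 ≡ 34 (mod 75)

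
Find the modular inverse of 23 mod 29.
23^(-1) ≡ 24 (mod 29). Verification: 23 × 24 = 552 ≡ 1 (mod 29)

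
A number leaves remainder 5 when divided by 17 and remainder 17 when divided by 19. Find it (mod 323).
M = 17 × 19 = 323. M₁ = 19, y₁ ≡ 9 (mod 17). M₂ = 17, y₂ ≡ 9 (mod 19). r = 5×19×9 + 17×17×9 ≡ 226 (mod 323)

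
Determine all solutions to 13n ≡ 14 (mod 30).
8

Since gcd(13, 30) = 1 divides 14, a solution exists.
Multiply both sides by the inverse of 13 mod 30:
  13^(-1) mod 30 = 7
  x ≡ 7 × 14 ≡ 98 ≡ 8 (mod 30)
Verification: 13 × 8 = 104 = 3 × 30 + 14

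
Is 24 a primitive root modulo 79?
p - 1 = 78 has prime divisors 2, 3, 13. Check 24^(78/q) mod 79 for each: 24^(78/2) = 24^39 ≡ 78, 24^(78/3) = 24^26 ≡ 23, 24^(78/13) = 24^6 ≡ 1 (mod 79). Since 24^6 ≡ 1 (mod 79), the order of 24 divides 6 (in fact the order is 6) ≠ 78, so it is not a primitive root.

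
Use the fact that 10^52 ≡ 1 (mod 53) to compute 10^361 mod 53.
By Fermat: 10^{52} ≡ 1 (mod 53). 361 ≡ 49 (mod 52). So 10^{361} ≡ 10^{49} ≡ 15 (mod 53)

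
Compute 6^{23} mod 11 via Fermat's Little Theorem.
7

By Fermat's Little Theorem, a^(p-1) ≡ 1 (mod p) for prime p and gcd(a, p) = 1
Here p = 11, so 6^10 ≡ 1 (mod 11)
We can reduce the exponent: 23 mod 10 = 3
So 6^23 ≡ 6^3 (mod 11)
Computing: 6^3 mod 11 = 7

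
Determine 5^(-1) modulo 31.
5^(-1) ≡ 25 (mod 31). Verification: 5 × 25 = 125 ≡ 1 (mod 31)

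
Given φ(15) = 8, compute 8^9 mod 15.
By Euler: 8^{8} ≡ 1 (mod 15) since gcd(8, 15) = 1. 9 = 1×8 + 1. So 8^{9} ≡ 8^{1} ≡ 8 (mod 15)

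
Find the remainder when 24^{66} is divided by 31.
By Fermat: 24^{30} ≡ 1 (mod 31). 66 = 2×30 + 6. So 24^{66} ≡ 24^{6} ≡ 4 (mod 31)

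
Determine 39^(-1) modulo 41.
39^(-1) ≡ 20 (mod 41). Verification: 39 × 20 = 780 ≡ 1 (mod 41)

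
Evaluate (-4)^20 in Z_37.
Using repeated squaring. (-4) ≡ 33 (mod 37). 20 = 16 + 4 (binary 10100). Repeated squaring mod 37: 33^1 ≡ 33; 33^2 ≡ 33² = 1089 ≡ 16; 33^4 ≡ 16² = 256 ≡ 34; 33^8 ≡ 34² = 1156 ≡ 9; 33^16 ≡ 9² = 81 ≡ 7. Multiply: (-4)^20 ≡ 33^16 × 33^4 ≡ 7 × 34 (mod 37): 7 × 34 = 238 ≡ 16. So (-4)^20 ≡ 16 (mod 37).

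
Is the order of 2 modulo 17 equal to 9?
No, the actual order is 8, not 9.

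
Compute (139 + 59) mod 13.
3

(139 + 59) = 198
198 mod 13 = 3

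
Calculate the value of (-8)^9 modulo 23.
(-8) ≡ 15 (mod 23). 9 = 8 + 1 (binary 1001). Repeated squaring mod 23: 15^1 ≡ 15; 15^2 ≡ 15² = 225 ≡ 18; 15^4 ≡ 18² = 324 ≡ 2; 15^8 ≡ 2² = 4 ≡ 4. Multiply: (-8)^9 ≡ 15^8 × 15^1 ≡ 4 × 15 (mod 23): 4 × 15 = 60 ≡ 14. So (-8)^9 ≡ 14 (mod 23).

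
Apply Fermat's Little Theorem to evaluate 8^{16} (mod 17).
1

By Fermat's Little Theorem, a^(p-1) ≡ 1 (mod p) for prime p and gcd(a, p) = 1
Here p = 17, so 8^16 ≡ 1 (mod 17)
We can reduce the exponent: 16 mod 16 = 0
So 8^16 ≡ 8^0 (mod 17)
Computing: 8^0 mod 17 = 1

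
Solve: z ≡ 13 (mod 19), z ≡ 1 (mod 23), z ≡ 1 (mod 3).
M = 19 × 23 × 3 = 1311. M₁ = 69, y₁ ≡ 8 (mod 19). M₂ = 57, y₂ ≡ 21 (mod 23). M₃ = 437, y₃ ≡ 2 (mod 3). z = 13×69×8 + 1×57×21 + 1×437×2 ≡ 70 (mod 1311)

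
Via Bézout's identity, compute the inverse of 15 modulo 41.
Extended GCD: 15(11) + 41(-4) = 1. So 15^(-1) ≡ 11 ≡ 11 (mod 41). Verify: 15 × 11 = 165 ≡ 1 (mod 41)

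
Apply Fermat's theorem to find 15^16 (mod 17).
By Fermat's Little Theorem, 15^{16} ≡ 1 (mod 17) since 17 is prime and gcd(15, 17) = 1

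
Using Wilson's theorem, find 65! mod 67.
(66)! = (65)! × (66) ≡ -1 (mod 67). So (65)! ≡ -1 × (66)^(-1) ≡ (-1)×(-1) = 1 (mod 67)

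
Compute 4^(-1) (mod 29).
4^(-1) ≡ 22 (mod 29). Verification: 4 × 22 = 88 ≡ 1 (mod 29)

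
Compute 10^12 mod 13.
Using Fermat: 10^{12} ≡ 1 (mod 13). 12 ≡ 0 (mod 12). So 10^{12} ≡ 10^{0} ≡ 1 (mod 13)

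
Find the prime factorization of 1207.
17 × 71

Divide by primes starting from smallest:
1207 ÷ 17 = 71
71 ÷ 71 = 1

1207 = 17 × 71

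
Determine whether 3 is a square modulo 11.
By Euler's criterion: 3^{5} ≡ 1 (mod 11). Since this equals 1, 3 is a QR.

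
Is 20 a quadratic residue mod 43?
By Euler's criterion: 20^{21} ≡ 42 (mod 43). Since this equals -1 (≡ 42), 20 is not a QR.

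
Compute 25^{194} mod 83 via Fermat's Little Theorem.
9

By Fermat's Little Theorem, a^(p-1) ≡ 1 (mod p) for prime p and gcd(a, p) = 1
Here p = 83, so 25^82 ≡ 1 (mod 83)
We can reduce the exponent: 194 mod 82 = 30
So 25^194 ≡ 25^30 (mod 83)
Computing: 25^30 mod 83 = 9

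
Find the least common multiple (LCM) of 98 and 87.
8526

First find GCD(98, 87) using the Euclidean algorithm:
98 = 1 × 87 + 11
87 = 7 × 11 + 10
11 = 1 × 10 + 1
10 = 10 × 1 + 0
GCD(98, 87) = 1

LCM formula: LCM(a, b) = (a × b) / GCD(a, b)
LCM(98, 87) = (98 × 87) / 1
LCM(98, 87) = 8526 / 1
LCM(98, 87) = 8526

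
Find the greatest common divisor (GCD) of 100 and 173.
1

Using the Euclidean algorithm:
100 = 0 × 173 + 100
173 = 1 × 100 + 73
100 = 1 × 73 + 27
73 = 2 × 27 + 19
27 = 1 × 19 + 8
19 = 2 × 8 + 3
8 = 2 × 3 + 2
3 = 1 × 2 + 1
2 = 2 × 1 + 0

GCD(100, 173) = 1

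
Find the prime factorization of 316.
2^2 × 79

Divide by primes starting from smallest:
316 ÷ 2 = 158
158 ÷ 2 = 79
79 ÷ 79 = 1

316 = 2^2 × 79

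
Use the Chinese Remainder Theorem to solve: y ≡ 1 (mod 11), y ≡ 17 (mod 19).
M = 11 × 19 = 209. M₁ = 19, y₁ ≡ 7 (mod 11). M₂ = 11, y₂ ≡ 7 (mod 19). y = 1×19×7 + 17×11×7 ≡ 188 (mod 209)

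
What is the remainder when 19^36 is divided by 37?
Using Fermat: 19^{36} ≡ 1 (mod 37). 36 ≡ 0 (mod 36). So 19^{36} ≡ 19^{0} ≡ 1 (mod 37)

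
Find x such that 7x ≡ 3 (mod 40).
29

Since gcd(7, 40) = 1 divides 3, a solution exists.
Multiply both sides by the inverse of 7 mod 40:
  7^(-1) mod 40 = 23
  x ≡ 23 × 3 ≡ 69 ≡ 29 (mod 40)
Verification: 7 × 29 = 203 = 5 × 40 + 3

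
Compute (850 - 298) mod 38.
20

(850 - 298) = 552
552 mod 38 = 20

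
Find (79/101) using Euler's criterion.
(79/101) = 79^{50} mod 101 = 1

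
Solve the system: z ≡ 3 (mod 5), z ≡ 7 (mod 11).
M = 5 × 11 = 55. M₁ = 11, y₁ ≡ 1 (mod 5). M₂ = 5, y₂ ≡ 9 (mod 11). z = 3×11×1 + 7×5×9 ≡ 18 (mod 55)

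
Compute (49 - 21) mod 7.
0

(49 - 21) = 28
28 mod 7 = 0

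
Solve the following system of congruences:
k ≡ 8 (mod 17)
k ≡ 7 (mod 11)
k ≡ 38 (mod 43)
1844

Using the Chinese Remainder Theorem:
M = product of moduli = 8041
For equation 1: M_1 = 473, 473 ≡ 14 (mod 17), inverse of 473 mod 17 is 11 (check: 14 × 11 = 154 ≡ 1 (mod 17))
For equation 2: M_2 = 731, 731 ≡ 5 (mod 11), inverse of 731 mod 11 is 9 (check: 5 × 9 = 45 ≡ 1 (mod 11))
For equation 3: M_3 = 187, 187 ≡ 15 (mod 43), inverse of 187 mod 43 is 23 (check: 15 × 23 = 345 ≡ 1 (mod 43))
Combine: k ≡ Σ r_i×M_i×(M_i⁻¹ mod m_i) = 8×473×11 + 7×731×9 + 38×187×23 = 41624 + 46053 + 163438 = 251115
251115 mod 8041 = 1844
k ≡ 1844 (mod 8041)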